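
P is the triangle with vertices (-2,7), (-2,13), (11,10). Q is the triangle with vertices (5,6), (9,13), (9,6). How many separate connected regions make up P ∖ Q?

2

P ∖ Q splits into 2 disjoint pieces (area 35.76, area 0.9231).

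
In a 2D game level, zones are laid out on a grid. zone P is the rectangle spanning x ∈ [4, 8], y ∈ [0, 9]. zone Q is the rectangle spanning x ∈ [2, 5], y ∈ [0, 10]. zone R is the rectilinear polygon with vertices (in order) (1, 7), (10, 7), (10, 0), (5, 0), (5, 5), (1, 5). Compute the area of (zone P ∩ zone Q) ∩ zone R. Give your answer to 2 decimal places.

|zone P ∩ zone Q| = 9.
|(zone P ∩ zone Q) ∩ zone R| = 2.00.

2.00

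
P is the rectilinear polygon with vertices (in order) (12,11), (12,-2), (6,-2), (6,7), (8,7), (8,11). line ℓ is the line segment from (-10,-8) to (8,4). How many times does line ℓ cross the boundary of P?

The segment meets the boundary at (6,2.667).

1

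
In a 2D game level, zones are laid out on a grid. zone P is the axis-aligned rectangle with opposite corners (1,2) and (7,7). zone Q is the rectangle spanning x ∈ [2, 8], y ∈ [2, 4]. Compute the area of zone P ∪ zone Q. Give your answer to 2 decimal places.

32.00

By inclusion–exclusion:
Individual areas: |zone P| = 30, |zone Q| = 12.
|zone P∩zone Q|: x∈[2,7], y∈[2,4] → 5·2 = 10.
|zone P ∪ zone Q| = 42 − 10 = 32.00.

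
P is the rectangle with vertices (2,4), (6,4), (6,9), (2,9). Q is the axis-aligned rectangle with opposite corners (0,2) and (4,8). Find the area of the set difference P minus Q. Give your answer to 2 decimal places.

12.00

|P∩Q|: x∈[2,4], y∈[4,8] → 2·4 = 8.
|P| = 20.
|P ∖ Q| = |P| − |P∩Q| = 20 − 8 = 12.00.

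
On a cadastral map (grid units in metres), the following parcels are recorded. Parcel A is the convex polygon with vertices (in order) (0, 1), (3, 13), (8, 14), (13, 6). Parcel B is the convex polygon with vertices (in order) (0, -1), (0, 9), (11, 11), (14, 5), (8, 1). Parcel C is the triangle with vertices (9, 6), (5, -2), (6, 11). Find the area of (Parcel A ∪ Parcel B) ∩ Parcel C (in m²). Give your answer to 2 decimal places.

20.75

The region (Parcel A ∪ Parcel B) ∩ Parcel C is the polygon with vertices (5.176,0.294), (6,11), (9,6), (6.286,0.571).
By the shoelace formula its area is 20.75.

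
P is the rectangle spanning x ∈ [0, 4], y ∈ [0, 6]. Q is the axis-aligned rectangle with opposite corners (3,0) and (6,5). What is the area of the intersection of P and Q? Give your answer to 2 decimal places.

5.00

|P∩Q|: x∈[3,4], y∈[0,5] → 1·5 = 5.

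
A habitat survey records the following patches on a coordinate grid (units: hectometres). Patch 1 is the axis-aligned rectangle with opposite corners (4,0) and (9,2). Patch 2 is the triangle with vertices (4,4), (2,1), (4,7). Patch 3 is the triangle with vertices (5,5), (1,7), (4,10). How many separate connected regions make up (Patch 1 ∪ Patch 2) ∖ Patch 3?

2

(Patch 1 ∪ Patch 2) ∖ Patch 3 splits into 2 disjoint pieces (area 10, area 2.6786).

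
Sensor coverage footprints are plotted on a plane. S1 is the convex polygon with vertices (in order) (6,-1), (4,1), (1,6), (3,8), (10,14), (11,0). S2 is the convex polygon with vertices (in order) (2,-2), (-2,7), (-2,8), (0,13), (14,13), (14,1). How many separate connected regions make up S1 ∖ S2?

2

S1 ∖ S2 splits into 2 disjoint pieces (area 0.619, area 0.6228).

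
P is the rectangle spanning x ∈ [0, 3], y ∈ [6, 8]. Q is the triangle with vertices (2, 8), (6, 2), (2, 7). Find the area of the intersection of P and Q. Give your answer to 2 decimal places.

The intersection is the polygon with vertices (3,6), (2.8,6), (2,7), (2,8), (3,6.5).
By the shoelace formula its area is 0.85.

0.85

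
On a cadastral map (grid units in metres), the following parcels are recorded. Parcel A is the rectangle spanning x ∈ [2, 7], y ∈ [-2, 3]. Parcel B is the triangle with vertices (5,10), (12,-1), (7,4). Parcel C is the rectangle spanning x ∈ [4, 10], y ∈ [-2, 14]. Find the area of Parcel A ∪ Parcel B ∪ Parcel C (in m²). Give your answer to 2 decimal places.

By inclusion–exclusion:
Individual areas: |Parcel A| = 25, |Parcel B| = 10, |Parcel C| = 96.
|Parcel A∩Parcel B| = 0.
|Parcel A∩Parcel C|: x∈[4,7], y∈[-2,3] → 3·5 = 15.
|Parcel B∩Parcel C| = 8.8571.
|Parcel A∩Parcel B∩Parcel C| = 0.
|Parcel A ∪ Parcel B ∪ Parcel C| = 131 − 23.8571 + 0 = 107.14.

107.14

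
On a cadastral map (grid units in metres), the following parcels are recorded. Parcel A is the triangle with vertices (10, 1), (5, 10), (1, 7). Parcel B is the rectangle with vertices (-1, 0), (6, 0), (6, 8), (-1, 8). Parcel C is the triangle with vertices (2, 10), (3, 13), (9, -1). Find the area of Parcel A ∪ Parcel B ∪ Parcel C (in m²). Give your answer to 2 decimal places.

By inclusion–exclusion:
Individual areas: |Parcel A| = 25.5, |Parcel B| = 56, |Parcel C| = 16.
|Parcel A∩Parcel B| = 12.6667.
|Parcel A∩Parcel C| = 8.6351.
|Parcel B∩Parcel C| = 4.987.
|Parcel A∩Parcel B∩Parcel C| = 4.987.
|Parcel A ∪ Parcel B ∪ Parcel C| = 97.5 − 26.2888 + 4.987 = 76.20.

76.20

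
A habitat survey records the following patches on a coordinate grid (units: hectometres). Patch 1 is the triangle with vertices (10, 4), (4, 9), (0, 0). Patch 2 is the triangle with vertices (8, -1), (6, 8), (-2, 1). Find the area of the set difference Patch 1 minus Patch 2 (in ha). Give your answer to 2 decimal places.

11.92

|Patch 1| = 37, |Patch 1∩Patch 2| = 25.0828.
|Patch 1 ∖ Patch 2| = |Patch 1| − |Patch 1∩Patch 2| = 37 − 25.0828 = 11.92.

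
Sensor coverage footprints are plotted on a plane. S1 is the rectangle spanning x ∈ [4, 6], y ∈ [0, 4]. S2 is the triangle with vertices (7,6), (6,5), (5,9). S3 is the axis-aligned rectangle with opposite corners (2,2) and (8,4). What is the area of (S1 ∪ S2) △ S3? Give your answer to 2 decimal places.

|S1 ∪ S2| = 10.5.
|(S1 ∪ S2) ∩ S3| = 4.
|(S1 ∪ S2) △ S3| = 10.5 + 12 − 8 = 14.50.

14.50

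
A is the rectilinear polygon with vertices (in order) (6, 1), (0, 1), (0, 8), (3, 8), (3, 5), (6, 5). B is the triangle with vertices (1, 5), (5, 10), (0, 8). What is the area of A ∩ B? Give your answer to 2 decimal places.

The intersection is the polygon with vertices (3,8), (3,7.5), (1,5), (0,8).
By the shoelace formula its area is 5.00.

5.00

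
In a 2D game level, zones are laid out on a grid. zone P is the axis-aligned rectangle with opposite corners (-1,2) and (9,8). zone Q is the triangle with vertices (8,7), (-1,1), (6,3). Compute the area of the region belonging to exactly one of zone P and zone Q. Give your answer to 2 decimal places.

50.00

|zone P| = 60, |zone Q| = 12, |zone P∩zone Q| = 11.
|zone P △ zone Q| = |zone P| + |zone Q| − 2·|zone P∩zone Q| = 60 + 12 − 22 = 50.00.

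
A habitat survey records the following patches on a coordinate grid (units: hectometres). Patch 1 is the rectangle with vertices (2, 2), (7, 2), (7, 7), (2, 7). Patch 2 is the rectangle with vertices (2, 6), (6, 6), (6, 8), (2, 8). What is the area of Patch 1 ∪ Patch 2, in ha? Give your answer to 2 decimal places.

29.00

By inclusion–exclusion:
Individual areas: |Patch 1| = 25, |Patch 2| = 8.
|Patch 1∩Patch 2|: x∈[2,6], y∈[6,7] → 4·1 = 4.
|Patch 1 ∪ Patch 2| = 33 − 4 = 29.00.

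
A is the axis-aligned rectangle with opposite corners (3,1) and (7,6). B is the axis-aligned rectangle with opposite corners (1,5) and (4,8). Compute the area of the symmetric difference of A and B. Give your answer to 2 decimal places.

|A∩B|: x∈[3,4], y∈[5,6] → 1·1 = 1.
|A △ B| = |A| + |B| − 2·|A∩B| = 20 + 9 − 2 = 27.00.

27.00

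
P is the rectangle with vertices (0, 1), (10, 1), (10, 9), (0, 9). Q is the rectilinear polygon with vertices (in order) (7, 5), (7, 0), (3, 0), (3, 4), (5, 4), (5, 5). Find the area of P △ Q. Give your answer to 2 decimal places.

70.00

|P| = 80, |Q| = 18, |P∩Q| = 14.
|P △ Q| = |P| + |Q| − 2·|P∩Q| = 80 + 18 − 28 = 70.00.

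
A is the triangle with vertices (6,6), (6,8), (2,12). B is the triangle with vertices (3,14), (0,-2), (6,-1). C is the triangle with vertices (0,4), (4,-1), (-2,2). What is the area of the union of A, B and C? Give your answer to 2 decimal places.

By inclusion–exclusion:
Individual areas: |A| = 4, |B| = 46.5, |C| = 9.
|A∩B| = 0.8108.
|A∩C| = 0.
|B∩C| = 4.0373.
|A∩B∩C| = 0.
|A ∪ B ∪ C| = 59.5 − 4.8481 + 0 = 54.65.

54.65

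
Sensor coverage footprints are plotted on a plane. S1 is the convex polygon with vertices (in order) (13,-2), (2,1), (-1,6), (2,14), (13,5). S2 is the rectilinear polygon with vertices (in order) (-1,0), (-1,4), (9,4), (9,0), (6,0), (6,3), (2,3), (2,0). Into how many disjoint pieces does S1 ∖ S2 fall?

S1 ∖ S2 is a single connected region.

1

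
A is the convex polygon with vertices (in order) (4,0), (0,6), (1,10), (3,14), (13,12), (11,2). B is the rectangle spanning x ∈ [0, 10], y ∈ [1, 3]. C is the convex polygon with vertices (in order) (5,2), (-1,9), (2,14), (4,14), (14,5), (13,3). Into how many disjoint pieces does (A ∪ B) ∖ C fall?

(A ∪ B) ∖ C splits into 2 disjoint pieces (area 25.7919, area 23.4252).

2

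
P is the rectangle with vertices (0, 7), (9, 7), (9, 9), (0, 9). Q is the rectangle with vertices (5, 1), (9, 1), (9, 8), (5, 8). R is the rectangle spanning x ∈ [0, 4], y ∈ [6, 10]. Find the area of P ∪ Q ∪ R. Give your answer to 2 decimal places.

50.00

By inclusion–exclusion:
Individual areas: |P| = 18, |Q| = 28, |R| = 16.
|P∩Q|: x∈[5,9], y∈[7,8] → 4·1 = 4.
|P∩R|: x∈[0,4], y∈[7,9] → 4·2 = 8.
|Q∩R| = 0 (no overlap).
|P∩Q∩R| = 0.
|P ∪ Q ∪ R| = 62 − 12 + 0 = 50.00.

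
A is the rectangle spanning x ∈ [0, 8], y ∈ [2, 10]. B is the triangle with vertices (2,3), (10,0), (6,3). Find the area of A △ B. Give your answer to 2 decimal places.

63.33

|A| = 64, |B| = 6, |A∩B| = 3.3333.
|A △ B| = |A| + |B| − 2·|A∩B| = 64 + 6 − 6.6667 = 63.33.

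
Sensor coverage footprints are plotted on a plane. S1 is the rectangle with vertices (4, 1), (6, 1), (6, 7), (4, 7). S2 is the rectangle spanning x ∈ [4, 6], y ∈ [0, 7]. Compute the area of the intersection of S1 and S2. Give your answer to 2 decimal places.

12.00

|S1∩S2|: x∈[4,6], y∈[1,7] → 2·6 = 12.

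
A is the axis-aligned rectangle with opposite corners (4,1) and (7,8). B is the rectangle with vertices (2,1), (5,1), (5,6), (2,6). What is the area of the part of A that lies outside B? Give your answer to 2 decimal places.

16.00

|A∩B|: x∈[4,5], y∈[1,6] → 1·5 = 5.
|A| = 21.
|A ∖ B| = |A| − |A∩B| = 21 − 5 = 16.00.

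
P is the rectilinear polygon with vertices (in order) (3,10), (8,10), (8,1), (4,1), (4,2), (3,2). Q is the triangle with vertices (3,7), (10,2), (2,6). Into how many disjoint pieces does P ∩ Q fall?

1

P ∩ Q is a single connected region.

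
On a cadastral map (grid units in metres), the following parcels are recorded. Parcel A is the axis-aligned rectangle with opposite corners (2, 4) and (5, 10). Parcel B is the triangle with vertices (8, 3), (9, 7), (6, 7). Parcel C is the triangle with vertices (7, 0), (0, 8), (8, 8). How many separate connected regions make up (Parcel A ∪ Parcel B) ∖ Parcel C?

3

(Parcel A ∪ Parcel B) ∖ Parcel C splits into 3 disjoint pieces (area 6, area 1.2857, area 3.1875).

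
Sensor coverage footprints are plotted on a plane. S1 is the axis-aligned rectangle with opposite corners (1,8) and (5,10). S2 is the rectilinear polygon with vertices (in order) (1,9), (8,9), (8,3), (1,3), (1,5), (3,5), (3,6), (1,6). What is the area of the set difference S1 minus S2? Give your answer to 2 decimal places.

|S1| = 8, |S1∩S2| = 4.
|S1 ∖ S2| = |S1| − |S1∩S2| = 8 − 4 = 4.00.

4.00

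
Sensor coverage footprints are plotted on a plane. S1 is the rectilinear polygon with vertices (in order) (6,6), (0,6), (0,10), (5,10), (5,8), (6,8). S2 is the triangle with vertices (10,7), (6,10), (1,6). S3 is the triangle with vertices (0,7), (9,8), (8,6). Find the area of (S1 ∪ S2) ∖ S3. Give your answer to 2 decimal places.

|S1 ∪ S2| = 30.4889.
|(S1 ∪ S2) ∩ S3| = 7.2316.
|(S1 ∪ S2) ∖ S3| = 30.4889 − 7.2316 = 23.26.

23.26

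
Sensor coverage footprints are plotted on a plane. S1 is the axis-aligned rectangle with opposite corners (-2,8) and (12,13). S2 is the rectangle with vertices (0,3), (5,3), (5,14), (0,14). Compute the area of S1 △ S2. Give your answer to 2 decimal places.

75.00

|S1∩S2|: x∈[0,5], y∈[8,13] → 5·5 = 25.
|S1 △ S2| = |S1| + |S2| − 2·|S1∩S2| = 70 + 55 − 50 = 75.00.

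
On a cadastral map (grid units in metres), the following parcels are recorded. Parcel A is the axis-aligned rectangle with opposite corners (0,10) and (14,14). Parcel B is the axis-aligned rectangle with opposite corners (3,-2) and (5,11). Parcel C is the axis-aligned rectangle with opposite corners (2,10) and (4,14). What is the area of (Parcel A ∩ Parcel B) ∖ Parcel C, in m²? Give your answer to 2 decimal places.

|Parcel A ∩ Parcel B| = 2.
|(Parcel A ∩ Parcel B) ∩ Parcel C| = 1.
|(Parcel A ∩ Parcel B) ∖ Parcel C| = 2 − 1 = 1.00.

1.00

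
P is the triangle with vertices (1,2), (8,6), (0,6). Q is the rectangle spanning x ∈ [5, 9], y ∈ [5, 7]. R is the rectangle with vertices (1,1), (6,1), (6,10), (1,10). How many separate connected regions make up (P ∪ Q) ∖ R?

2

(P ∪ Q) ∖ R splits into 2 disjoint pieces (area 2, area 6.0179).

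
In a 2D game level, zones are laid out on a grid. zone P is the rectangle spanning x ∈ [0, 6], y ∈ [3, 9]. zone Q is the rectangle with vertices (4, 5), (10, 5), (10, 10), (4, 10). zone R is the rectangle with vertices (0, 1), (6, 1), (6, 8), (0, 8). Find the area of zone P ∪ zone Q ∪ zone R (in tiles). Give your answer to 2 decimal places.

By inclusion–exclusion:
Individual areas: |zone P| = 36, |zone Q| = 30, |zone R| = 42.
|zone P∩zone Q|: x∈[4,6], y∈[5,9] → 2·4 = 8.
|zone P∩zone R|: x∈[0,6], y∈[3,8] → 6·5 = 30.
|zone Q∩zone R|: x∈[4,6], y∈[5,8] → 2·3 = 6.
|zone P∩zone Q∩zone R| = 6.
|zone P ∪ zone Q ∪ zone R| = 108 − 44 + 6 = 70.00.

70.00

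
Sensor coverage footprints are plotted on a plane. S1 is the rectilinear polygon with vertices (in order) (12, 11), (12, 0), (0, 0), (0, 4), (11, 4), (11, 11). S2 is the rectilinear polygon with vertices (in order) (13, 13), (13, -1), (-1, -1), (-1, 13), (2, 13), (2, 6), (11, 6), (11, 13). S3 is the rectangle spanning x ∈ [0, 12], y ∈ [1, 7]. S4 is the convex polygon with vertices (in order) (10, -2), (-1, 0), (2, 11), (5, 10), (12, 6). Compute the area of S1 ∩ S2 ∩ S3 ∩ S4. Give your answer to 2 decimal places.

35.15

The intersection is the polygon with vertices (11,4), (11,6), (11,6.571), (12,6), (10.75,1), (0,1), (0,3.667), (0.091,4).
By the shoelace formula its area is 35.15.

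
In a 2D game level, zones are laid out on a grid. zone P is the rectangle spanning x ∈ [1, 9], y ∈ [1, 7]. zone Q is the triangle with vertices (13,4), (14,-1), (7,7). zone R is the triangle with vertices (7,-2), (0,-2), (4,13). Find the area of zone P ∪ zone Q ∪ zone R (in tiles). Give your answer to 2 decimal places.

By inclusion–exclusion:
Individual areas: |zone P| = 48, |zone Q| = 13.5, |zone R| = 52.5.
|zone P∩zone Q| = 1.2857.
|zone P∩zone R| = 25.125.
|zone Q∩zone R| = 0.
|zone P∩zone Q∩zone R| = 0.
|zone P ∪ zone Q ∪ zone R| = 114 − 26.4107 + 0 = 87.59.

87.59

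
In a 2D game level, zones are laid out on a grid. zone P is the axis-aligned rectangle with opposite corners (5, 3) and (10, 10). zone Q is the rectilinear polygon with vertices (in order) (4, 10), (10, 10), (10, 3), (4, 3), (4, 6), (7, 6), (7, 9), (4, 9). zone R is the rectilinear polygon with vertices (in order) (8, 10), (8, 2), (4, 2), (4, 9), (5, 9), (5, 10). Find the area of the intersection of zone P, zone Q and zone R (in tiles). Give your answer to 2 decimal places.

15.00

The intersection is the polygon with vertices (5,3), (5,6), (7,6), (7,9), (5,9), (5,10), (8,10), (8,3).
By the shoelace formula its area is 15.00.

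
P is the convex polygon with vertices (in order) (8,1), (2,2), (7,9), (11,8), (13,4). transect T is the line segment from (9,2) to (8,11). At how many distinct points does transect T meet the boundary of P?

1

The segment meets the boundary at (8.257,8.686).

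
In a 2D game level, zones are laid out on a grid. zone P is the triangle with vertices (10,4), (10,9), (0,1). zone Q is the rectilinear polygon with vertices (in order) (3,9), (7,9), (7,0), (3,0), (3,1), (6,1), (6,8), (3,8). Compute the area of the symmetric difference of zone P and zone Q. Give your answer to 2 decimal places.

|zone P| = 25, |zone Q| = 15, |zone P∩zone Q| = 3.25.
|zone P △ zone Q| = |zone P| + |zone Q| − 2·|zone P∩zone Q| = 25 + 15 − 6.5 = 33.50.

33.50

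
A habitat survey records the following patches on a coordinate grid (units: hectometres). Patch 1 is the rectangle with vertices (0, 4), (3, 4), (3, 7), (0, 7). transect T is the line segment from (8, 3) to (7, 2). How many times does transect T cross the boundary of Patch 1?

0

The segment lies entirely outside Patch 1 and never meets its boundary.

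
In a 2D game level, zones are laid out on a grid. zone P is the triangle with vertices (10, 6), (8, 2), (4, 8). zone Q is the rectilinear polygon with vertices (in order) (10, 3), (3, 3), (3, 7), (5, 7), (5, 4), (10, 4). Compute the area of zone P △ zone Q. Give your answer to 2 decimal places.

|zone P| = 14, |zone Q| = 13, |zone P∩zone Q| = 1.8333.
|zone P △ zone Q| = |zone P| + |zone Q| − 2·|zone P∩zone Q| = 14 + 13 − 3.6667 = 23.33.

23.33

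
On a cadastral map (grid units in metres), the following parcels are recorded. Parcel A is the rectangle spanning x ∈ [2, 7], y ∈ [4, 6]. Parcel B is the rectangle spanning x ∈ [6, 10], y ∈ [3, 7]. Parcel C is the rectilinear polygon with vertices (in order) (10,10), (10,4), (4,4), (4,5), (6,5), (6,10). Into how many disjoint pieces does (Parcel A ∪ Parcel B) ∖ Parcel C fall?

(Parcel A ∪ Parcel B) ∖ Parcel C splits into 2 disjoint pieces (area 6, area 4).

2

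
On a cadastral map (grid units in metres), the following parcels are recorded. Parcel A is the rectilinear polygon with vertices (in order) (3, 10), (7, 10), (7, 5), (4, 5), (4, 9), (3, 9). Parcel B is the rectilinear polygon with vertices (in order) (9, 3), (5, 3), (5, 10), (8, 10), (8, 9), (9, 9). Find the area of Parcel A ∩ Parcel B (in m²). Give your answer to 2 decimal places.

The intersection is the polygon with vertices (7,10), (7,5), (5,5), (5,10).
By the shoelace formula its area is 10.00.

10.00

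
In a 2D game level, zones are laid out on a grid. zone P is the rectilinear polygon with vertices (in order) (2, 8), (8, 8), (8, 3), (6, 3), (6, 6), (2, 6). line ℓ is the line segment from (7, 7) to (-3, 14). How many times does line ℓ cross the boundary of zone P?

1

The segment meets the boundary at (5.571,8).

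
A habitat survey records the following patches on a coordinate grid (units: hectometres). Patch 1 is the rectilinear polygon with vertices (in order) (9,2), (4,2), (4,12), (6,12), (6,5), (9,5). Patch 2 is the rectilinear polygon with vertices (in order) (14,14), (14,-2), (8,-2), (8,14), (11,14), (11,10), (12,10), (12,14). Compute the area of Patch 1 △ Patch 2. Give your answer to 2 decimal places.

115.00

|Patch 1| = 29, |Patch 2| = 92, |Patch 1∩Patch 2| = 3.
|Patch 1 △ Patch 2| = |Patch 1| + |Patch 2| − 2·|Patch 1∩Patch 2| = 29 + 92 − 6 = 115.00.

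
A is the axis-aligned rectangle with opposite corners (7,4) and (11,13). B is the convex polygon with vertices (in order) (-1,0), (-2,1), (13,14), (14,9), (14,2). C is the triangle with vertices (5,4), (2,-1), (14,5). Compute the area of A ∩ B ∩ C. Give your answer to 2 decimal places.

1.78

The intersection is the polygon with vertices (7,4), (7,4.222), (11,4.667), (11,4).
By the shoelace formula its area is 1.78.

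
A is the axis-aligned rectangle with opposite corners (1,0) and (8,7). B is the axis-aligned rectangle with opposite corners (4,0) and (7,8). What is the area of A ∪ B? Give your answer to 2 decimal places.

52.00

By inclusion–exclusion:
Individual areas: |A| = 49, |B| = 24.
|A∩B|: x∈[4,7], y∈[0,7] → 3·7 = 21.
|A ∪ B| = 73 − 21 = 52.00.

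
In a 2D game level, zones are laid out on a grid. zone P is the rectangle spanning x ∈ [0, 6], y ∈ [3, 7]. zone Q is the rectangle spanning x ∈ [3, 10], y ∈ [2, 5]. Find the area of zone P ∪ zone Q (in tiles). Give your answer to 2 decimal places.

By inclusion–exclusion:
Individual areas: |zone P| = 24, |zone Q| = 21.
|zone P∩zone Q|: x∈[3,6], y∈[3,5] → 3·2 = 6.
|zone P ∪ zone Q| = 45 − 6 = 39.00.

39.00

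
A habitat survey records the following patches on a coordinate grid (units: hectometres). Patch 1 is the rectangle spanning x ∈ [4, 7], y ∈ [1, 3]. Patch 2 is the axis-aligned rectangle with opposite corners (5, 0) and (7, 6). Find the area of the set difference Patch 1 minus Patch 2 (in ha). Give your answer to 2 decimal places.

|Patch 1∩Patch 2|: x∈[5,7], y∈[1,3] → 2·2 = 4.
|Patch 1| = 6.
|Patch 1 ∖ Patch 2| = |Patch 1| − |Patch 1∩Patch 2| = 6 − 4 = 2.00.

2.00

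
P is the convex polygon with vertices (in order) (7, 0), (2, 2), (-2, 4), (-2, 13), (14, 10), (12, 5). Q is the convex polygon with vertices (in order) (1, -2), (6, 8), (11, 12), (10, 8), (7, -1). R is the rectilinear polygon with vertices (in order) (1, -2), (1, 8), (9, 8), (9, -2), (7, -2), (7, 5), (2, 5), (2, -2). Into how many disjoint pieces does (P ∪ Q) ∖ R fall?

(P ∪ Q) ∖ R splits into 2 disjoint pieces (area 85.5495, area 31.25).

2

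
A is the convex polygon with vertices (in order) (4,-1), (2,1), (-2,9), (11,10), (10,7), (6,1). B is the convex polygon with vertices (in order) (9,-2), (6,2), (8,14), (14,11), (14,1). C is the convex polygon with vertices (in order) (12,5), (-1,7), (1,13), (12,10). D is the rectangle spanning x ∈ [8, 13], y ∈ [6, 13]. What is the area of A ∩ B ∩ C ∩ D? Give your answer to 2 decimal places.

8.82

The intersection is the polygon with vertices (9.333,6), (8,6), (8,9.769), (11,10), (10,7).
By the shoelace formula its area is 8.82.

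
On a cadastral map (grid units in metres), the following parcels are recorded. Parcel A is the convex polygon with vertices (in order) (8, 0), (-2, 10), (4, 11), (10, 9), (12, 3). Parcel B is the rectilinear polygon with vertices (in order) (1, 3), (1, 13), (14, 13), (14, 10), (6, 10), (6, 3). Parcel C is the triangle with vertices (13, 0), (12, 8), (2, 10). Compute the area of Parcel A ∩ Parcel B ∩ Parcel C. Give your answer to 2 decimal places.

5.67

The intersection is the polygon with vertices (6,6.364), (2,10), (6,9.2).
By the shoelace formula its area is 5.67.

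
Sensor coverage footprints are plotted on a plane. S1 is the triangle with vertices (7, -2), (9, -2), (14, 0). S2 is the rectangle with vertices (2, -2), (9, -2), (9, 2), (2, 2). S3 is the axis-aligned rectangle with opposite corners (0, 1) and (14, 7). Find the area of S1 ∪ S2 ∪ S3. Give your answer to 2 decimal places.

106.43

By inclusion–exclusion:
Individual areas: |S1| = 2, |S2| = 28, |S3| = 84.
|S1∩S2| = 0.5714.
|S1∩S3| = 0.
|S2∩S3|: x∈[2,9], y∈[1,2] → 7·1 = 7.
|S1∩S2∩S3| = 0.
|S1 ∪ S2 ∪ S3| = 114 − 7.5714 + 0 = 106.43.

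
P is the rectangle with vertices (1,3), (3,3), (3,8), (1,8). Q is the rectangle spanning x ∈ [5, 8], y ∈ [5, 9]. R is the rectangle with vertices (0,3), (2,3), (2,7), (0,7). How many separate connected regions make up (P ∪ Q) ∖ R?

2

(P ∪ Q) ∖ R splits into 2 disjoint pieces (area 6, area 12).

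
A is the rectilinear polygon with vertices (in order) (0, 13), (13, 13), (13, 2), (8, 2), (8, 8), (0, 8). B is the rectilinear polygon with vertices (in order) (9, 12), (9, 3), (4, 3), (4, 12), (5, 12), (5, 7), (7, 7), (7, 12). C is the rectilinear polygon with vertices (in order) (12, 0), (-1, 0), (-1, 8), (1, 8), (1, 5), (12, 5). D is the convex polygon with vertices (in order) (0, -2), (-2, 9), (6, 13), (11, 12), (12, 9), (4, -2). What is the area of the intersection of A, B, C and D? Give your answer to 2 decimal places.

The intersection is the polygon with vertices (8,5), (9,5), (9,4.875), (8,3.5).
By the shoelace formula its area is 0.81.

0.81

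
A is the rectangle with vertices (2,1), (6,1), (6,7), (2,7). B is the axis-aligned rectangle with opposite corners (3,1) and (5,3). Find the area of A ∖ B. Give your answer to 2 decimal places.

20.00

|A∩B|: x∈[3,5], y∈[1,3] → 2·2 = 4.
|A| = 24.
|A ∖ B| = |A| − |A∩B| = 24 − 4 = 20.00.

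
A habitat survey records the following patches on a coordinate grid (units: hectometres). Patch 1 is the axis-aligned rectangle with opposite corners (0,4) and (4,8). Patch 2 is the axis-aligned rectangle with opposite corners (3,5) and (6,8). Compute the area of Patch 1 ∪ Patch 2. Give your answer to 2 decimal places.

By inclusion–exclusion:
Individual areas: |Patch 1| = 16, |Patch 2| = 9.
|Patch 1∩Patch 2|: x∈[3,4], y∈[5,8] → 1·3 = 3.
|Patch 1 ∪ Patch 2| = 25 − 3 = 22.00.

22.00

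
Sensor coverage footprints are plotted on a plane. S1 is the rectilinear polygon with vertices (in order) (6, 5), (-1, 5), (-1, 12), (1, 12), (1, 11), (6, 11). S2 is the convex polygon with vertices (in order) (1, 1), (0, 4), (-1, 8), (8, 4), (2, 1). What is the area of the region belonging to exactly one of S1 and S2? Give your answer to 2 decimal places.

|S1| = 44, |S2| = 29.5, |S1∩S2| = 9.
|S1 △ S2| = |S1| + |S2| − 2·|S1∩S2| = 44 + 29.5 − 18 = 55.50.

55.50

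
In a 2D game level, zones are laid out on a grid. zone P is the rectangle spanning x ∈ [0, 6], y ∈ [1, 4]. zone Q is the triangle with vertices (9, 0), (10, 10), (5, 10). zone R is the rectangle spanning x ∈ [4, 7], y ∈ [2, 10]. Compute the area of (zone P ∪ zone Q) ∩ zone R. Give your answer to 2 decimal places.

9.00

|zone P ∪ zone Q| = 43.
|(zone P ∪ zone Q) ∩ zone R| = 9.00.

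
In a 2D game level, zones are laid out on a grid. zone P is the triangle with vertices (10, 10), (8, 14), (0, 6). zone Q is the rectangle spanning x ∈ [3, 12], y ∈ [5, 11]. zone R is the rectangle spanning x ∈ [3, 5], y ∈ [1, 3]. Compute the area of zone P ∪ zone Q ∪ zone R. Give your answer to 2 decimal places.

By inclusion–exclusion:
Individual areas: |zone P| = 24, |zone Q| = 54, |zone R| = 4.
|zone P∩zone Q| = 14.55.
|zone P∩zone R| = 0.
|zone Q∩zone R| = 0 (no overlap).
|zone P∩zone Q∩zone R| = 0.
|zone P ∪ zone Q ∪ zone R| = 82 − 14.55 + 0 = 67.45.

67.45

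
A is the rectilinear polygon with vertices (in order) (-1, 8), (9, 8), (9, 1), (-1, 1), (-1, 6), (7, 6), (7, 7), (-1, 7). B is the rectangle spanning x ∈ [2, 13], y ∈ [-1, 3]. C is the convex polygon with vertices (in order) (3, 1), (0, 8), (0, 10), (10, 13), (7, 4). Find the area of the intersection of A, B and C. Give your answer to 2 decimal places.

3.52

The intersection is the polygon with vertices (5.667,3), (3,1), (2.143,3).
By the shoelace formula its area is 3.52.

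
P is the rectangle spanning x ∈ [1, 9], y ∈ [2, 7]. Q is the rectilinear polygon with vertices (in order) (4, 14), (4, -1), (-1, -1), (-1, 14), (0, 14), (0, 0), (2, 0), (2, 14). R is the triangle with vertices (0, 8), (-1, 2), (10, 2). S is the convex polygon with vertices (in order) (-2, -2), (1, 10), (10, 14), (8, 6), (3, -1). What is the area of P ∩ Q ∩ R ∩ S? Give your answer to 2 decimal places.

8.40

The intersection is the polygon with vertices (2,2), (2,6.8), (4,5.6), (4,2).
By the shoelace formula its area is 8.40.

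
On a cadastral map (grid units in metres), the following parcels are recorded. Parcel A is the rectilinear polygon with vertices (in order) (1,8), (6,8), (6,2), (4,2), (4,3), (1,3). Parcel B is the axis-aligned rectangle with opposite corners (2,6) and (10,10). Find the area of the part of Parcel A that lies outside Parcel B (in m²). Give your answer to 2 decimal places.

|Parcel A| = 27, |Parcel A∩Parcel B| = 8.
|Parcel A ∖ Parcel B| = |Parcel A| − |Parcel A∩Parcel B| = 27 − 8 = 19.00.

19.00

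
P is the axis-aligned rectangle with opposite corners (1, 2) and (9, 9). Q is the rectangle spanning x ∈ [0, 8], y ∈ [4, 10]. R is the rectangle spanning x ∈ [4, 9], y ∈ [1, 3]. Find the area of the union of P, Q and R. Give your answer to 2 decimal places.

By inclusion–exclusion:
Individual areas: |P| = 56, |Q| = 48, |R| = 10.
|P∩Q|: x∈[1,8], y∈[4,9] → 7·5 = 35.
|P∩R|: x∈[4,9], y∈[2,3] → 5·1 = 5.
|Q∩R| = 0 (no overlap).
|P∩Q∩R| = 0.
|P ∪ Q ∪ R| = 114 − 40 + 0 = 74.00.

74.00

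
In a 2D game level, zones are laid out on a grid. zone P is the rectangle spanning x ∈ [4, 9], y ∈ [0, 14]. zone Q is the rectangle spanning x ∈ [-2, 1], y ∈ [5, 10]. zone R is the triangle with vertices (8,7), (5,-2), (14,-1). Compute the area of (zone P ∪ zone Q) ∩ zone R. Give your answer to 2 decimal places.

The region (zone P ∪ zone Q) ∩ zone R is the polygon with vertices (9,0), (5.667,0), (8,7), (9,5.667).
By the shoelace formula its area is 14.50.

14.50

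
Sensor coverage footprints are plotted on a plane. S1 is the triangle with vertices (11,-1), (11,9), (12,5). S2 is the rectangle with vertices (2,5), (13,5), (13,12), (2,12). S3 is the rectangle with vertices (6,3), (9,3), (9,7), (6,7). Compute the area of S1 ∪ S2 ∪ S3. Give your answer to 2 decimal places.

86.00

By inclusion–exclusion:
Individual areas: |S1| = 5, |S2| = 77, |S3| = 12.
|S1∩S2| = 2.
|S1∩S3| = 0.
|S2∩S3|: x∈[6,9], y∈[5,7] → 3·2 = 6.
|S1∩S2∩S3| = 0.
|S1 ∪ S2 ∪ S3| = 94 − 8 + 0 = 86.00.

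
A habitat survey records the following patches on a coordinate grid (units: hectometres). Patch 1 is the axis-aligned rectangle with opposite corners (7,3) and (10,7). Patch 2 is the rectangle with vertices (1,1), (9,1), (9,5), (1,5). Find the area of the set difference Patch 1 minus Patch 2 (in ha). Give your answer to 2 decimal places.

|Patch 1∩Patch 2|: x∈[7,9], y∈[3,5] → 2·2 = 4.
|Patch 1| = 12.
|Patch 1 ∖ Patch 2| = |Patch 1| − |Patch 1∩Patch 2| = 12 − 4 = 8.00.

8.00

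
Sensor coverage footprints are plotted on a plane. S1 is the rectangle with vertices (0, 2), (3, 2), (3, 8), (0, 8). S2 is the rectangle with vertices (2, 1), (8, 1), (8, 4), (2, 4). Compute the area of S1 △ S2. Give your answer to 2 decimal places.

32.00

|S1∩S2|: x∈[2,3], y∈[2,4] → 1·2 = 2.
|S1 △ S2| = |S1| + |S2| − 2·|S1∩S2| = 18 + 18 − 4 = 32.00.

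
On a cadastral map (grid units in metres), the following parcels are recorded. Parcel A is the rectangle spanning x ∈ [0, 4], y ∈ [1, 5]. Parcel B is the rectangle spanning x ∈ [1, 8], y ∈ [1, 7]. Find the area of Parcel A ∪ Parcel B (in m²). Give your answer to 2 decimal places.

By inclusion–exclusion:
Individual areas: |Parcel A| = 16, |Parcel B| = 42.
|Parcel A∩Parcel B|: x∈[1,4], y∈[1,5] → 3·4 = 12.
|Parcel A ∪ Parcel B| = 58 − 12 = 46.00.

46.00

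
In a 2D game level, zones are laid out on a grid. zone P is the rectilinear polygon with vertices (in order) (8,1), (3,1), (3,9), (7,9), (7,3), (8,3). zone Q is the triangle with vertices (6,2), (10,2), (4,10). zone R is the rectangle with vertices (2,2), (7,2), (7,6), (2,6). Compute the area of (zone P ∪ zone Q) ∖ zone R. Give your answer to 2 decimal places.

23.25

|zone P ∪ zone Q| = 39.25.
|(zone P ∪ zone Q) ∩ zone R| = 16.
|(zone P ∪ zone Q) ∖ zone R| = 39.25 − 16 = 23.25.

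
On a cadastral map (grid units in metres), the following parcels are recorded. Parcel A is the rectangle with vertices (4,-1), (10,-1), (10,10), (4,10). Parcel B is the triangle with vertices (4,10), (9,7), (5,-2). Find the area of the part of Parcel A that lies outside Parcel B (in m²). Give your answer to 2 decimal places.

37.76

|Parcel A| = 66, |Parcel A∩Parcel B| = 28.2361.
|Parcel A ∖ Parcel B| = |Parcel A| − |Parcel A∩Parcel B| = 66 − 28.2361 = 37.76.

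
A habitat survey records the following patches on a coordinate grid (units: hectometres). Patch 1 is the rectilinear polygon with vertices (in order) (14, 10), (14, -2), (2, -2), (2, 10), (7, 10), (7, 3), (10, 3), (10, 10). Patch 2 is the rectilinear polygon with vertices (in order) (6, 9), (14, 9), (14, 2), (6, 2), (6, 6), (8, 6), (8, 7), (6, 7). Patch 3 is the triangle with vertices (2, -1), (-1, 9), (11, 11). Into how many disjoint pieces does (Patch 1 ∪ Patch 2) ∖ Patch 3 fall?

2

(Patch 1 ∪ Patch 2) ∖ Patch 3 splits into 2 disjoint pieces (area 98.0833, area 0.75).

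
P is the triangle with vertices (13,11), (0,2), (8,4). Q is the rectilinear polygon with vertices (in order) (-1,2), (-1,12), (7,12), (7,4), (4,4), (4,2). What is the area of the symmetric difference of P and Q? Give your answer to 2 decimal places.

79.08

|P| = 23, |Q| = 74, |P∩Q| = 8.9615.
|P △ Q| = |P| + |Q| − 2·|P∩Q| = 23 + 74 − 17.9231 = 79.08.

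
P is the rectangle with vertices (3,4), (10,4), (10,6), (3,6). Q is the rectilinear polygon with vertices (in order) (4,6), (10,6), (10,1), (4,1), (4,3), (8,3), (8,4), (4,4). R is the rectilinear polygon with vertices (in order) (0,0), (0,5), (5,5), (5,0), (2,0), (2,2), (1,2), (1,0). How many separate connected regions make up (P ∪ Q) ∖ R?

1

(P ∪ Q) ∖ R is a single connected region.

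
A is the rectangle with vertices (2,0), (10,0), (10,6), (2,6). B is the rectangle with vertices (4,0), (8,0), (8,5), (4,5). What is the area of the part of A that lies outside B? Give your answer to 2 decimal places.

28.00

|A∩B|: x∈[4,8], y∈[0,5] → 4·5 = 20.
|A| = 48.
|A ∖ B| = |A| − |A∩B| = 48 − 20 = 28.00.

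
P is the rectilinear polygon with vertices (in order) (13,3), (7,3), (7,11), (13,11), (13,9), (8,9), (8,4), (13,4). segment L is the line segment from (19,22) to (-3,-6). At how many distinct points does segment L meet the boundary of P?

4

The segment meets the boundary at (7,6.727), (8,8), (8.786,9), (10.357,11).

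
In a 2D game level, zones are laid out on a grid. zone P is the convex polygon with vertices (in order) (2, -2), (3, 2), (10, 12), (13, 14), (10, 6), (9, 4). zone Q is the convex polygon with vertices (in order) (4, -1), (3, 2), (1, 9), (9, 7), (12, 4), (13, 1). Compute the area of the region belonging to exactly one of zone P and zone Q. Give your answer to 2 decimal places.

|zone P| = 46, |zone Q| = 71.5, |zone P∩zone Q| = 25.563.
|zone P △ zone Q| = |zone P| + |zone Q| − 2·|zone P∩zone Q| = 46 + 71.5 − 51.1261 = 66.37.

66.37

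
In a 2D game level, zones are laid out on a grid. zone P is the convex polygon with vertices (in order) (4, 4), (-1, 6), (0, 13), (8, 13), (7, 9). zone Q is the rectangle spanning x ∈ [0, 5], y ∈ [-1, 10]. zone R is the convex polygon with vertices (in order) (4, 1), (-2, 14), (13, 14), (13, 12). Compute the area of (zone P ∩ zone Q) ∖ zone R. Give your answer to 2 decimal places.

4.68

|zone P ∩ zone Q| = 25.9667.
|(zone P ∩ zone Q) ∩ zone R| = 21.2862.
|(zone P ∩ zone Q) ∖ zone R| = 25.9667 − 21.2862 = 4.68.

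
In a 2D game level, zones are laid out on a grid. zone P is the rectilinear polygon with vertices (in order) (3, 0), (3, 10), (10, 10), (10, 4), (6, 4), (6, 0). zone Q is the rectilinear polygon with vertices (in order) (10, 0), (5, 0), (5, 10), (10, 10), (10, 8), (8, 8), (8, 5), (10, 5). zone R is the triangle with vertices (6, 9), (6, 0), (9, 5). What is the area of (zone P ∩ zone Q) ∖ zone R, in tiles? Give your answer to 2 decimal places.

|zone P ∩ zone Q| = 28.
|(zone P ∩ zone Q) ∩ zone R| = 8.0333.
|(zone P ∩ zone Q) ∖ zone R| = 28 − 8.0333 = 19.97.

19.97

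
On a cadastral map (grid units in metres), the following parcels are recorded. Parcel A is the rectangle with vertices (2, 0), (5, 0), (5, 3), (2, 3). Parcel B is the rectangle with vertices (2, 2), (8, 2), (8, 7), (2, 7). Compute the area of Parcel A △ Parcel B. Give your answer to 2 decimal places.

33.00

|Parcel A∩Parcel B|: x∈[2,5], y∈[2,3] → 3·1 = 3.
|Parcel A △ Parcel B| = |Parcel A| + |Parcel B| − 2·|Parcel A∩Parcel B| = 9 + 30 − 6 = 33.00.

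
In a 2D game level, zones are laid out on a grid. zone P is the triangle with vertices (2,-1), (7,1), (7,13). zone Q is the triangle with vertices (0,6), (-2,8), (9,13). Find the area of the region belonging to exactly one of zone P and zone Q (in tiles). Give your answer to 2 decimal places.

45.16

|zone P| = 30, |zone Q| = 16, |zone P∩zone Q| = 0.4221.
|zone P △ zone Q| = |zone P| + |zone Q| − 2·|zone P∩zone Q| = 30 + 16 − 0.8442 = 45.16.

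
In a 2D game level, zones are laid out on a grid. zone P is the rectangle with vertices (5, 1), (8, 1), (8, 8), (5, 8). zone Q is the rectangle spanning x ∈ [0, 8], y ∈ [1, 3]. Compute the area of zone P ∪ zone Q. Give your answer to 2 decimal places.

31.00

By inclusion–exclusion:
Individual areas: |zone P| = 21, |zone Q| = 16.
|zone P∩zone Q|: x∈[5,8], y∈[1,3] → 3·2 = 6.
|zone P ∪ zone Q| = 37 − 6 = 31.00.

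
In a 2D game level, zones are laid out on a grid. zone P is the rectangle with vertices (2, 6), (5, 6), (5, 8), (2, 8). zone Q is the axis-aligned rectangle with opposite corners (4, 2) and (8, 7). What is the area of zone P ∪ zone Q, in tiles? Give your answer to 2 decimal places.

By inclusion–exclusion:
Individual areas: |zone P| = 6, |zone Q| = 20.
|zone P∩zone Q|: x∈[4,5], y∈[6,7] → 1·1 = 1.
|zone P ∪ zone Q| = 26 − 1 = 25.00.

25.00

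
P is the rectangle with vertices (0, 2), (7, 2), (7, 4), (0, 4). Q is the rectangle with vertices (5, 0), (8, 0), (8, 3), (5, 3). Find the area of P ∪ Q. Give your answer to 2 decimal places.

By inclusion–exclusion:
Individual areas: |P| = 14, |Q| = 9.
|P∩Q|: x∈[5,7], y∈[2,3] → 2·1 = 2.
|P ∪ Q| = 23 − 2 = 21.00.

21.00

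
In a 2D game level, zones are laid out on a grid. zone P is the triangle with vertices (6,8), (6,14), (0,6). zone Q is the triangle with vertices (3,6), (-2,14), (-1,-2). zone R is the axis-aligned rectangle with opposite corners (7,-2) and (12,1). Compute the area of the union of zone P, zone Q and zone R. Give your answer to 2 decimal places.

By inclusion–exclusion:
Individual areas: |zone P| = 18, |zone Q| = 36, |zone R| = 15.
|zone P∩zone Q| = 2.0313.
|zone P∩zone R| = 0.
|zone Q∩zone R| = 0.
|zone P∩zone Q∩zone R| = 0.
|zone P ∪ zone Q ∪ zone R| = 69 − 2.0313 + 0 = 66.97.

66.97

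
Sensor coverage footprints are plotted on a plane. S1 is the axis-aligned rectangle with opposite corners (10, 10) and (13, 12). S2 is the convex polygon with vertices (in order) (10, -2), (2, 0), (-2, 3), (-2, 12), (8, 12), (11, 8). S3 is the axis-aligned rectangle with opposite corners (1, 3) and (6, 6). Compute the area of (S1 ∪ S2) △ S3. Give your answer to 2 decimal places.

140.00

|S1 ∪ S2| = 155.
|(S1 ∪ S2) ∩ S3| = 15.
|(S1 ∪ S2) △ S3| = 155 + 15 − 30 = 140.00.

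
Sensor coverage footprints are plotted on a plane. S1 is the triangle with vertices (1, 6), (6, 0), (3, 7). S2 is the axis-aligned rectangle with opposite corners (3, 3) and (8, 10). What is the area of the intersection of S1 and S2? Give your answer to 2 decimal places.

The intersection is the polygon with vertices (3,3.6), (3,7), (4.714,3), (3.5,3).
By the shoelace formula its area is 3.28.

3.28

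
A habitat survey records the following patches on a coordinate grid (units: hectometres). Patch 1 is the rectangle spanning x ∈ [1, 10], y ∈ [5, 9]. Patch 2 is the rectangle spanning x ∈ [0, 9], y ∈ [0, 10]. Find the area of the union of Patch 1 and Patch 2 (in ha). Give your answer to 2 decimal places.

By inclusion–exclusion:
Individual areas: |Patch 1| = 36, |Patch 2| = 90.
|Patch 1∩Patch 2|: x∈[1,9], y∈[5,9] → 8·4 = 32.
|Patch 1 ∪ Patch 2| = 126 − 32 = 94.00.

94.00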